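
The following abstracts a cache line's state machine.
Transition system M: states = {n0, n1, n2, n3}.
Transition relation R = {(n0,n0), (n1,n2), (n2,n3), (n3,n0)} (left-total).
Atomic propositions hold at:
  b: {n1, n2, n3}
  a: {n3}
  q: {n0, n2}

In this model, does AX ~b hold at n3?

Sat(~b) = {n0}
Sat(AX ~b) = {s : every successor in {n0}} = {n0, n3}
n3 ∈ Sat(AX ~b) = {n0, n3}, so the formula holds at n3.

Yes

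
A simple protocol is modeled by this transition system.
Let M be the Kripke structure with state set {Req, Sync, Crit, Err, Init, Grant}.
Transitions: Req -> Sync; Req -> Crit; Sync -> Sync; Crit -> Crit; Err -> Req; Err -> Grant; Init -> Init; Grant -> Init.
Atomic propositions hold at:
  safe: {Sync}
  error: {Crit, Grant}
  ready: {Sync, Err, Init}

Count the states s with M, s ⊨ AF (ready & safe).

Sat(ready & safe) = {Sync}
AF (ready & safe): least fixpoint, start Z0 = {Sync}, add states with every successor in Z. Already a fixed point.
Sat(AF (ready & safe)) = {Sync}
|Sat(AF (ready & safe))| = |{Sync}| = 1.

1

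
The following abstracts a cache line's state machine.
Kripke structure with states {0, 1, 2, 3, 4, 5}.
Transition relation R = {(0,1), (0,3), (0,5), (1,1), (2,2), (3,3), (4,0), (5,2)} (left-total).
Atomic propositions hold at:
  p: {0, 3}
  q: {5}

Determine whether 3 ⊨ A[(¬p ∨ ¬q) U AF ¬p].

Sat(¬p) = {1, 2, 4, 5}
Sat(¬q) = {0, 1, 2, 3, 4}
Sat(¬p ∨ ¬q) = {0, 1, 2, 3, 4, 5}
AF ¬p: least fixpoint, start Z0 = {1, 2, 4, 5}, add states with every successor in Z. Already a fixed point.
Sat(AF ¬p) = {1, 2, 4, 5}
A[(¬p ∨ ¬q) U AF ¬p]: least fixpoint, start Z0 = Sat(AF ¬p) = {1, 2, 4, 5}, add states in Sat(¬p ∨ ¬q) with every successor in Z. Already a fixed point.
Sat(A[(¬p ∨ ¬q) U AF ¬p]) = {1, 2, 4, 5}
3 ∉ Sat(A[(¬p ∨ ¬q) U AF ¬p]) = {1, 2, 4, 5}, so the formula does not hold at 3.

No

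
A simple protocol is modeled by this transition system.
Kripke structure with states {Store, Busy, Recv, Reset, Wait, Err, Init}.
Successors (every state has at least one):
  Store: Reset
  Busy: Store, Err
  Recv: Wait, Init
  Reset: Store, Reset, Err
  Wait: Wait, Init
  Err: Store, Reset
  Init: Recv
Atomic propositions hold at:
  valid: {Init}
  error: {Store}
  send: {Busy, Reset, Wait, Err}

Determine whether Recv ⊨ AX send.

No

Sat(AX send) = {s : every successor in {Busy, Reset, Wait, Err}} = {Store}
Recv ∉ Sat(AX send) = {Store}, so the formula does not hold at Recv.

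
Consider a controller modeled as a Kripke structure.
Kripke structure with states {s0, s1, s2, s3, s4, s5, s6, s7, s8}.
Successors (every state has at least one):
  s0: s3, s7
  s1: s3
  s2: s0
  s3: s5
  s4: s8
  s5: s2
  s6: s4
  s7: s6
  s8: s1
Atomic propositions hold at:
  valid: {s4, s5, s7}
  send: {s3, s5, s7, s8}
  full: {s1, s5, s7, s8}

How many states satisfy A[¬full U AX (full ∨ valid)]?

Sat(¬full) = {s0, s2, s3, s4, s6}
Sat(full ∨ valid) = {s1, s4, s5, s7, s8}
Sat(AX (full ∨ valid)) = {s : every successor in {s1, s4, s5, s7, s8}} = {s3, s4, s6, s8}
A[¬full U AX (full ∨ valid)]: least fixpoint, start Z0 = Sat(AX (full ∨ valid)) = {s3, s4, s6, s8}, add states in Sat(¬full) with every successor in Z. Already a fixed point.
Sat(A[¬full U AX (full ∨ valid)]) = {s3, s4, s6, s8}
|Sat(A[¬full U AX (full ∨ valid)])| = |{s3, s4, s6, s8}| = 4.

4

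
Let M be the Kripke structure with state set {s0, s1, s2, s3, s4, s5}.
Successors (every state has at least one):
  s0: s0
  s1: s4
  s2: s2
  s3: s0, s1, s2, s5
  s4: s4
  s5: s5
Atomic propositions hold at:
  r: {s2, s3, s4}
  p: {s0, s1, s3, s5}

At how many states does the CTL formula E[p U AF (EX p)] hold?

Sat(EX p) = {s : some successor in {s0, s1, s3, s5}} = {s0, s3, s5}
AF (EX p): least fixpoint, start Z0 = {s0, s3, s5}, add states with every successor in Z. Already a fixed point.
Sat(AF (EX p)) = {s0, s3, s5}
E[p U AF (EX p)]: least fixpoint, start Z0 = Sat(AF (EX p)) = {s0, s3, s5}, add states in Sat(p) with some successor in Z. Already a fixed point.
Sat(E[p U AF (EX p)]) = {s0, s3, s5}
|Sat(E[p U AF (EX p)])| = |{s0, s3, s5}| = 3.

3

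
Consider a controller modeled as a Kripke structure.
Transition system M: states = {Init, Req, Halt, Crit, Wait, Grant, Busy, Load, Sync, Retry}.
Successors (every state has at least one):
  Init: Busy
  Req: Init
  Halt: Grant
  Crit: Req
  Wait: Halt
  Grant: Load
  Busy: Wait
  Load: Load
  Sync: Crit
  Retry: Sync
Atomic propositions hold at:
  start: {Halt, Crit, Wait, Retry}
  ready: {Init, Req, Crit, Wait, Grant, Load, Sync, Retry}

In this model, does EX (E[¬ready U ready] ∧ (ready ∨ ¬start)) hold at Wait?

Sat(¬ready) = {Halt, Busy}
E[¬ready U ready]: least fixpoint, start Z0 = Sat(ready) = {Init, Req, Crit, Wait, Grant, Load, Sync, Retry}, add states in Sat(¬ready) with some successor in Z. Z1 = {Init, Req, Halt, Crit, Wait, Grant, Busy, Load, Sync, Retry}; fixed.
Sat(E[¬ready U ready]) = {Init, Req, Halt, Crit, Wait, Grant, Busy, Load, Sync, Retry}
Sat(¬start) = {Init, Req, Grant, Busy, Load, Sync}
Sat(ready ∨ ¬start) = {Init, Req, Crit, Wait, Grant, Busy, Load, Sync, Retry}
Sat(E[¬ready U ready] ∧ (ready ∨ ¬start)) = {Init, Req, Crit, Wait, Grant, Busy, Load, Sync, Retry}
Sat(EX (E[¬ready U ready] ∧ (ready ∨ ¬start))) = {s : some successor in {Init, Req, Crit, Wait, Grant, Busy, Load, Sync, Retry}} = {Init, Req, Halt, Crit, Grant, Busy, Load, Sync, Retry}
Wait ∉ Sat(EX (E[¬ready U ready] ∧ (ready ∨ ¬start))) = {Init, Req, Halt, Crit, Grant, Busy, Load, Sync, Retry}, so the formula does not hold at Wait.

No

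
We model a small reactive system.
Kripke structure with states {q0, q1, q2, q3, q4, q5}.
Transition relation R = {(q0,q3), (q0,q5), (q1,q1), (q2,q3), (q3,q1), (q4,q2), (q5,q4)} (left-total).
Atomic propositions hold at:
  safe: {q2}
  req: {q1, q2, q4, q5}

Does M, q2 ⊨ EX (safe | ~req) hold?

Sat(~req) = {q0, q3}
Sat(safe | ~req) = {q0, q2, q3}
Sat(EX (safe | ~req)) = {s : some successor in {q0, q2, q3}} = {q0, q2, q4}
q2 ∈ Sat(EX (safe | ~req)) = {q0, q2, q4}, so the formula holds at q2.

Yes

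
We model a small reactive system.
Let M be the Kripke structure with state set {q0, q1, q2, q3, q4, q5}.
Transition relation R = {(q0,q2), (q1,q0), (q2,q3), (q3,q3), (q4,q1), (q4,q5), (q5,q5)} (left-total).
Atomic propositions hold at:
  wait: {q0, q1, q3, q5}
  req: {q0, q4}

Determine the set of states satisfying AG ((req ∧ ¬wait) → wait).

Sat(¬wait) = {q2, q4}
Sat(req ∧ ¬wait) = {q4}
Sat((req ∧ ¬wait) → wait) = {q0, q1, q2, q3, q5}
AG ((req ∧ ¬wait) → wait): greatest fixpoint, start Z0 = {q0, q1, q2, q3, q5}, keep only states in Sat with every successor in Z. Already a fixed point.
Sat(AG ((req ∧ ¬wait) → wait)) = {q0, q1, q2, q3, q5}

{q0, q1, q2, q3, q5}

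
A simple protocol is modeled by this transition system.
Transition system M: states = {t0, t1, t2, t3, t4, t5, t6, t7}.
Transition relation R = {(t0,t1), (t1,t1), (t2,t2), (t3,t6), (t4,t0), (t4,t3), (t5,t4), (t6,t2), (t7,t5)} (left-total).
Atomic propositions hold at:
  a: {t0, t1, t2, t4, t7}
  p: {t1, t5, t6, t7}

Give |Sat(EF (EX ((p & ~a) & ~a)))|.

Sat(~a) = {t3, t5, t6}
Sat(p & ~a) = {t5, t6}
Sat((p & ~a) & ~a) = {t5, t6}
Sat(EX ((p & ~a) & ~a)) = {s : some successor in {t5, t6}} = {t3, t7}
EF (EX ((p & ~a) & ~a)): least fixpoint, start Z0 = {t3, t7}, add states with some successor in Z. Z1 = {t3, t4, t7}; Z2 = {t3, t4, t5, t7}; fixed.
Sat(EF (EX ((p & ~a) & ~a))) = {t3, t4, t5, t7}
|Sat(EF (EX ((p & ~a) & ~a)))| = |{t3, t4, t5, t7}| = 4.

4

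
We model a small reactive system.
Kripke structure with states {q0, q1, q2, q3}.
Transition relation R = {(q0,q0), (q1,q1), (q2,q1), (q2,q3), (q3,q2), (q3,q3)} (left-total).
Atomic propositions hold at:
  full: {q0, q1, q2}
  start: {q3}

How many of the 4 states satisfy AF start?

AF start: least fixpoint, start Z0 = {q3}, add states with every successor in Z. Already a fixed point.
Sat(AF start) = {q3}
|Sat(AF start)| = |{q3}| = 1.

1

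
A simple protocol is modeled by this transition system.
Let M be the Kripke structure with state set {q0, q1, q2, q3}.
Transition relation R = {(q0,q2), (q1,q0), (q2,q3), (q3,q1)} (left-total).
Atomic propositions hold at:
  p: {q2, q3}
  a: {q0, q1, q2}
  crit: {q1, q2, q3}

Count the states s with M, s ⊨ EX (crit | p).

Sat(crit | p) = {q1, q2, q3}
Sat(EX (crit | p)) = {s : some successor in {q1, q2, q3}} = {q0, q2, q3}
|Sat(EX (crit | p))| = |{q0, q2, q3}| = 3.

3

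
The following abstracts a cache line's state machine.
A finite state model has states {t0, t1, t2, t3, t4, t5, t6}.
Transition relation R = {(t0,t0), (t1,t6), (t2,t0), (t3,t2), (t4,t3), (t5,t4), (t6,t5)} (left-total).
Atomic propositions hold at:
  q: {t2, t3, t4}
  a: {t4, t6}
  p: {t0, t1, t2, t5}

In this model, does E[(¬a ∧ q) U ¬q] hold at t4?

No

Sat(¬a) = {t0, t1, t2, t3, t5}
Sat(¬a ∧ q) = {t2, t3}
Sat(¬q) = {t0, t1, t5, t6}
E[(¬a ∧ q) U ¬q]: least fixpoint, start Z0 = Sat(¬q) = {t0, t1, t5, t6}, add states in Sat(¬a ∧ q) with some successor in Z. Z1 = {t0, t1, t2, t5, t6}; Z2 = {t0, t1, t2, t3, t5, t6}; fixed.
Sat(E[(¬a ∧ q) U ¬q]) = {t0, t1, t2, t3, t5, t6}
t4 ∉ Sat(E[(¬a ∧ q) U ¬q]) = {t0, t1, t2, t3, t5, t6}, so the formula does not hold at t4.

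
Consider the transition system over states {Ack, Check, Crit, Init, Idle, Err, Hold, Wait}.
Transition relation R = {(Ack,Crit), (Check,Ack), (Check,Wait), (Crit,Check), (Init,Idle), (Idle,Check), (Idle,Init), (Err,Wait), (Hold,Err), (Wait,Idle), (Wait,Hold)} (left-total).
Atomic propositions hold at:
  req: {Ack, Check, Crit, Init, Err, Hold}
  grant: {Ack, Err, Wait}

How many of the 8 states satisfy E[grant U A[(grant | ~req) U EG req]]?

Sat(~req) = {Idle, Wait}
Sat(grant | ~req) = {Ack, Idle, Err, Wait}
EG req: greatest fixpoint, start Z0 = {Ack, Check, Crit, Init, Err, Hold}, keep only states in Sat with some successor in Z. Z1 = {Ack, Check, Crit, Hold}; Z2 = {Ack, Check, Crit}; fixed.
Sat(EG req) = {Ack, Check, Crit}
A[(grant | ~req) U EG req]: least fixpoint, start Z0 = Sat(EG req) = {Ack, Check, Crit}, add states in Sat(grant | ~req) with every successor in Z. Already a fixed point.
Sat(A[(grant | ~req) U EG req]) = {Ack, Check, Crit}
E[grant U A[(grant | ~req) U EG req]]: least fixpoint, start Z0 = Sat(A[(grant | ~req) U EG req]) = {Ack, Check, Crit}, add states in Sat(grant) with some successor in Z. Already a fixed point.
Sat(E[grant U A[(grant | ~req) U EG req]]) = {Ack, Check, Crit}
|Sat(E[grant U A[(grant | ~req) U EG req]])| = |{Ack, Check, Crit}| = 3.

3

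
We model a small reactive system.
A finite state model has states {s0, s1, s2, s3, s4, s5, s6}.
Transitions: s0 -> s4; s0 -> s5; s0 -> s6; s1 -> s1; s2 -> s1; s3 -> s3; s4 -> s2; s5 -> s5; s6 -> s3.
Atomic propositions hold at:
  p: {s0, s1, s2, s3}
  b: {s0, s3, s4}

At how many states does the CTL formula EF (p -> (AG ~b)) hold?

Sat(~b) = {s1, s2, s5, s6}
AG ~b: greatest fixpoint, start Z0 = {s1, s2, s5, s6}, keep only states in Sat with every successor in Z. Z1 = {s1, s2, s5}; fixed.
Sat(AG ~b) = {s1, s2, s5}
Sat(p -> (AG ~b)) = {s1, s2, s4, s5, s6}
EF (p -> (AG ~b)): least fixpoint, start Z0 = {s1, s2, s4, s5, s6}, add states with some successor in Z. Z1 = {s0, s1, s2, s4, s5, s6}; fixed.
Sat(EF (p -> (AG ~b))) = {s0, s1, s2, s4, s5, s6}
|Sat(EF (p -> (AG ~b)))| = |{s0, s1, s2, s4, s5, s6}| = 6.

6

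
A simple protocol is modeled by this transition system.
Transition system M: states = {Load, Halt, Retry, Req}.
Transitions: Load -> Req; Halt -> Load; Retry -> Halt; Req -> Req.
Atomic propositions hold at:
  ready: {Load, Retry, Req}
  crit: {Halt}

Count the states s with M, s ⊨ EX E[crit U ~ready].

1

Sat(~ready) = {Halt}
E[crit U ~ready]: least fixpoint, start Z0 = Sat(~ready) = {Halt}, add states in Sat(crit) with some successor in Z. Already a fixed point.
Sat(E[crit U ~ready]) = {Halt}
Sat(EX E[crit U ~ready]) = {s : some successor in {Halt}} = {Retry}
|Sat(EX E[crit U ~ready])| = |{Retry}| = 1.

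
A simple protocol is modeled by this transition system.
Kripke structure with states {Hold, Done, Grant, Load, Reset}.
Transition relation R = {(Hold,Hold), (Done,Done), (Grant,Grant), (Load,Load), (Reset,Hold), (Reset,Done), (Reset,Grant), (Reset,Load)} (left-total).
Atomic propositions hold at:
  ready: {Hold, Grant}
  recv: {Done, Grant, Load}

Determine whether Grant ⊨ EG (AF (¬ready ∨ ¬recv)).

No

Sat(¬ready) = {Done, Load, Reset}
Sat(¬recv) = {Hold, Reset}
Sat(¬ready ∨ ¬recv) = {Hold, Done, Load, Reset}
AF (¬ready ∨ ¬recv): least fixpoint, start Z0 = {Hold, Done, Load, Reset}, add states with every successor in Z. Already a fixed point.
Sat(AF (¬ready ∨ ¬recv)) = {Hold, Done, Load, Reset}
EG (AF (¬ready ∨ ¬recv)): greatest fixpoint, start Z0 = {Hold, Done, Load, Reset}, keep only states in Sat with some successor in Z. Already a fixed point.
Sat(EG (AF (¬ready ∨ ¬recv))) = {Hold, Done, Load, Reset}
Grant ∉ Sat(EG (AF (¬ready ∨ ¬recv))) = {Hold, Done, Load, Reset}, so the formula does not hold at Grant.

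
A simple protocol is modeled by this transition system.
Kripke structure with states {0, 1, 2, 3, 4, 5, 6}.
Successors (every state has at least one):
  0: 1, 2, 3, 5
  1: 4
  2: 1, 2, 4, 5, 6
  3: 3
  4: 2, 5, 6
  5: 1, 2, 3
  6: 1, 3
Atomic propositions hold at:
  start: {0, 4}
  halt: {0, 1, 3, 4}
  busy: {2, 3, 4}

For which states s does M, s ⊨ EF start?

EF start: least fixpoint, start Z0 = {0, 4}, add states with some successor in Z. Z1 = {0, 1, 2, 4}; Z2 = {0, 1, 2, 4, 5, 6}; fixed.
Sat(EF start) = {0, 1, 2, 4, 5, 6}

{0, 1, 2, 4, 5, 6}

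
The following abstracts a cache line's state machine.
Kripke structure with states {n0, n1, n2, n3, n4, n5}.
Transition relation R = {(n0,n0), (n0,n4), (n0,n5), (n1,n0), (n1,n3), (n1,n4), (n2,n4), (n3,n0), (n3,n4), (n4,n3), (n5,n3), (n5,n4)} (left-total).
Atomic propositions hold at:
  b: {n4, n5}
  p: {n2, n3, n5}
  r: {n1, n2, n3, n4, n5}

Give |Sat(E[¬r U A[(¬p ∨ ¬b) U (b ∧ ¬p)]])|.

3

Sat(¬r) = {n0}
Sat(¬p) = {n0, n1, n4}
Sat(¬b) = {n0, n1, n2, n3}
Sat(¬p ∨ ¬b) = {n0, n1, n2, n3, n4}
Sat(b ∧ ¬p) = {n4}
A[(¬p ∨ ¬b) U (b ∧ ¬p)]: least fixpoint, start Z0 = Sat((b ∧ ¬p)) = {n4}, add states in Sat(¬p ∨ ¬b) with every successor in Z. Z1 = {n2, n4}; fixed.
Sat(A[(¬p ∨ ¬b) U (b ∧ ¬p)]) = {n2, n4}
E[¬r U A[(¬p ∨ ¬b) U (b ∧ ¬p)]]: least fixpoint, start Z0 = Sat(A[(¬p ∨ ¬b) U (b ∧ ¬p)]) = {n2, n4}, add states in Sat(¬r) with some successor in Z. Z1 = {n0, n2, n4}; fixed.
Sat(E[¬r U A[(¬p ∨ ¬b) U (b ∧ ¬p)]]) = {n0, n2, n4}
|Sat(E[¬r U A[(¬p ∨ ¬b) U (b ∧ ¬p)]])| = |{n0, n2, n4}| = 3.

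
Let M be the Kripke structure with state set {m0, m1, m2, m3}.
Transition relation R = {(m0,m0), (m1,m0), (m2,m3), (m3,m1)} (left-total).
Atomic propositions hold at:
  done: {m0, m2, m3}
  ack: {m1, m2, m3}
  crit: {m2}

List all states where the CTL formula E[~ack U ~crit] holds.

Sat(~ack) = {m0}
Sat(~crit) = {m0, m1, m3}
E[~ack U ~crit]: least fixpoint, start Z0 = Sat(~crit) = {m0, m1, m3}, add states in Sat(~ack) with some successor in Z. Already a fixed point.
Sat(E[~ack U ~crit]) = {m0, m1, m3}

{m0, m1, m3}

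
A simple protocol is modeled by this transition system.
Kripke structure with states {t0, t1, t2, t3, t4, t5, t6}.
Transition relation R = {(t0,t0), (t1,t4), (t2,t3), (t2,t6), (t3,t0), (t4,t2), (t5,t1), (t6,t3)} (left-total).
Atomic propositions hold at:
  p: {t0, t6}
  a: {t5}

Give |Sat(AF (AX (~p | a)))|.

Sat(~p) = {t1, t2, t3, t4, t5}
Sat(~p | a) = {t1, t2, t3, t4, t5}
Sat(AX (~p | a)) = {s : every successor in {t1, t2, t3, t4, t5}} = {t1, t4, t5, t6}
AF (AX (~p | a)): least fixpoint, start Z0 = {t1, t4, t5, t6}, add states with every successor in Z. Already a fixed point.
Sat(AF (AX (~p | a))) = {t1, t4, t5, t6}
|Sat(AF (AX (~p | a)))| = |{t1, t4, t5, t6}| = 4.

4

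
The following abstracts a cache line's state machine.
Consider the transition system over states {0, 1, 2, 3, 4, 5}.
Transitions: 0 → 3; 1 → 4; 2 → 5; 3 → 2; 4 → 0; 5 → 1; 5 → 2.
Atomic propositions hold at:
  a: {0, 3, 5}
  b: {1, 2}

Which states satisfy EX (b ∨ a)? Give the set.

Sat(b ∨ a) = {0, 1, 2, 3, 5}
Sat(EX (b ∨ a)) = {s : some successor in {0, 1, 2, 3, 5}} = {0, 2, 3, 4, 5}

{0, 2, 3, 4, 5}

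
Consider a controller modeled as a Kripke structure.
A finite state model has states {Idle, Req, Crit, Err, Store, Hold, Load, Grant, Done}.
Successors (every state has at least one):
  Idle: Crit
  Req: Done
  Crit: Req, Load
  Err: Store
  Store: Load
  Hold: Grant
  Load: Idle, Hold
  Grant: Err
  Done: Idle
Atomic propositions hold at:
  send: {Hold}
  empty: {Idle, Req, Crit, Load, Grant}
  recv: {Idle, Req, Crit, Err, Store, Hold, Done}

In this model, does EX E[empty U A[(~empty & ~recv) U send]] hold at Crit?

Sat(~empty) = {Err, Store, Hold, Done}
Sat(~recv) = {Load, Grant}
Sat(~empty & ~recv) = ∅
A[(~empty & ~recv) U send]: least fixpoint, start Z0 = Sat(send) = {Hold}, add states in Sat(~empty & ~recv) with every successor in Z. Already a fixed point.
Sat(A[(~empty & ~recv) U send]) = {Hold}
E[empty U A[(~empty & ~recv) U send]]: least fixpoint, start Z0 = Sat(A[(~empty & ~recv) U send]) = {Hold}, add states in Sat(empty) with some successor in Z. Z1 = {Hold, Load}; Z2 = {Crit, Hold, Load}; Z3 = {Idle, Crit, Hold, Load}; fixed.
Sat(E[empty U A[(~empty & ~recv) U send]]) = {Idle, Crit, Hold, Load}
Sat(EX E[empty U A[(~empty & ~recv) U send]]) = {s : some successor in {Idle, Crit, Hold, Load}} = {Idle, Crit, Store, Load, Done}
Crit ∈ Sat(EX E[empty U A[(~empty & ~recv) U send]]) = {Idle, Crit, Store, Load, Done}, so the formula holds at Crit.

Yes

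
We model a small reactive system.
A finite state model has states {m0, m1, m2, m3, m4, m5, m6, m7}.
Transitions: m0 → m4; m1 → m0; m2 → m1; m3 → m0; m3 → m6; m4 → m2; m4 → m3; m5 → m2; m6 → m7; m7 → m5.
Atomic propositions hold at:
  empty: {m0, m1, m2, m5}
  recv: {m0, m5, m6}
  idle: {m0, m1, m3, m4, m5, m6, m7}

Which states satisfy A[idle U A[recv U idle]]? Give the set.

A[recv U idle]: least fixpoint, start Z0 = Sat(idle) = {m0, m1, m3, m4, m5, m6, m7}, add states in Sat(recv) with every successor in Z. Already a fixed point.
Sat(A[recv U idle]) = {m0, m1, m3, m4, m5, m6, m7}
A[idle U A[recv U idle]]: least fixpoint, start Z0 = Sat(A[recv U idle]) = {m0, m1, m3, m4, m5, m6, m7}, add states in Sat(idle) with every successor in Z. Already a fixed point.
Sat(A[idle U A[recv U idle]]) = {m0, m1, m3, m4, m5, m6, m7}

{m0, m1, m3, m4, m5, m6, m7}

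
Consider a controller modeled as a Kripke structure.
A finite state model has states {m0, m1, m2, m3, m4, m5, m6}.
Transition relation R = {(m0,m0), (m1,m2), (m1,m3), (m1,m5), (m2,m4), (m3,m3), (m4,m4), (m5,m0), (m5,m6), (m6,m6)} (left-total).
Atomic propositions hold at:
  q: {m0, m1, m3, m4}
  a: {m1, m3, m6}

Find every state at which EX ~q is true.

{m1, m5, m6}

Sat(~q) = {m2, m5, m6}
Sat(EX ~q) = {s : some successor in {m2, m5, m6}} = {m1, m5, m6}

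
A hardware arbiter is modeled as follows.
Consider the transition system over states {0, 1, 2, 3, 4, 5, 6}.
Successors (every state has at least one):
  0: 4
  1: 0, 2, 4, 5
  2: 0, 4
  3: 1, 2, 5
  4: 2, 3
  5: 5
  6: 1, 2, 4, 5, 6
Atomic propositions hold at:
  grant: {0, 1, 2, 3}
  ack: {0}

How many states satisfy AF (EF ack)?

EF ack: least fixpoint, start Z0 = {0}, add states with some successor in Z. Z1 = {0, 1, 2}; Z2 = {0, 1, 2, 3, 4, 6}; fixed.
Sat(EF ack) = {0, 1, 2, 3, 4, 6}
AF (EF ack): least fixpoint, start Z0 = {0, 1, 2, 3, 4, 6}, add states with every successor in Z. Already a fixed point.
Sat(AF (EF ack)) = {0, 1, 2, 3, 4, 6}
|Sat(AF (EF ack))| = |{0, 1, 2, 3, 4, 6}| = 6.

6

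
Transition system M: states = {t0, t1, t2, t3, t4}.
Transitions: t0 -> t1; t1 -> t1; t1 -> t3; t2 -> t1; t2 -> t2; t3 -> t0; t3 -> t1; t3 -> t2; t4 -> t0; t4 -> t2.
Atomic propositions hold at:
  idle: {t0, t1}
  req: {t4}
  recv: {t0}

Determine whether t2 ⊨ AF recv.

AF recv: least fixpoint, start Z0 = {t0}, add states with every successor in Z. Already a fixed point.
Sat(AF recv) = {t0}
t2 ∉ Sat(AF recv) = {t0}, so the formula does not hold at t2.

No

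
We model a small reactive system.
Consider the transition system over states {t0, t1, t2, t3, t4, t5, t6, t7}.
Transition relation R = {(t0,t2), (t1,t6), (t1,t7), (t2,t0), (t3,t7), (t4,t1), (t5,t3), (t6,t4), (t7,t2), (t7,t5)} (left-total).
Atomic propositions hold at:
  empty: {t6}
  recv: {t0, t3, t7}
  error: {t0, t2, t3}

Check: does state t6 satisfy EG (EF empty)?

Yes

EF empty: least fixpoint, start Z0 = {t6}, add states with some successor in Z. Z1 = {t1, t6}; Z2 = {t1, t4, t6}; fixed.
Sat(EF empty) = {t1, t4, t6}
EG (EF empty): greatest fixpoint, start Z0 = {t1, t4, t6}, keep only states in Sat with some successor in Z. Already a fixed point.
Sat(EG (EF empty)) = {t1, t4, t6}
t6 ∈ Sat(EG (EF empty)) = {t1, t4, t6}, so the formula holds at t6.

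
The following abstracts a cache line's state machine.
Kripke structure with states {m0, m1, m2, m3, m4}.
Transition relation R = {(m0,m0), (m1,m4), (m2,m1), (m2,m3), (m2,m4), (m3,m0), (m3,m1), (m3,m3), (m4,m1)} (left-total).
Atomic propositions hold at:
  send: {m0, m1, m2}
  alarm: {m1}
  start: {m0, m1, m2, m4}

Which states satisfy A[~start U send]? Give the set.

{m0, m1, m2}

Sat(~start) = {m3}
A[~start U send]: least fixpoint, start Z0 = Sat(send) = {m0, m1, m2}, add states in Sat(~start) with every successor in Z. Already a fixed point.
Sat(A[~start U send]) = {m0, m1, m2}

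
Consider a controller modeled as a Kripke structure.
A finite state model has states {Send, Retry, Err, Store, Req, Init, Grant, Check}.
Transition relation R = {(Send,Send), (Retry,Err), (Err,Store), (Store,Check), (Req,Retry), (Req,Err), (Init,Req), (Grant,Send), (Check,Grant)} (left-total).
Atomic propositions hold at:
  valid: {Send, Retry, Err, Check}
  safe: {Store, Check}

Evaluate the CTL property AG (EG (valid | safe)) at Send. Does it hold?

Sat(valid | safe) = {Send, Retry, Err, Store, Check}
EG (valid | safe): greatest fixpoint, start Z0 = {Send, Retry, Err, Store, Check}, keep only states in Sat with some successor in Z. Z1 = {Send, Retry, Err, Store}; Z2 = {Send, Retry, Err}; Z3 = {Send, Retry}; Z4 = {Send}; fixed.
Sat(EG (valid | safe)) = {Send}
AG (EG (valid | safe)): greatest fixpoint, start Z0 = {Send}, keep only states in Sat with every successor in Z. Already a fixed point.
Sat(AG (EG (valid | safe))) = {Send}
Send ∈ Sat(AG (EG (valid | safe))) = {Send}, so the formula holds at Send.

Yes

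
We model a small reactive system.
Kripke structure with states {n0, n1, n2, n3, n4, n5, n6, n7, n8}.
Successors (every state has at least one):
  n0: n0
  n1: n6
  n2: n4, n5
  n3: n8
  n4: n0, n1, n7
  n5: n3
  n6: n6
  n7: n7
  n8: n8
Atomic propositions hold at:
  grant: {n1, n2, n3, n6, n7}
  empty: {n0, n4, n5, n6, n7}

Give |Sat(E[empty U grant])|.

E[empty U grant]: least fixpoint, start Z0 = Sat(grant) = {n1, n2, n3, n6, n7}, add states in Sat(empty) with some successor in Z. Z1 = {n1, n2, n3, n4, n5, n6, n7}; fixed.
Sat(E[empty U grant]) = {n1, n2, n3, n4, n5, n6, n7}
|Sat(E[empty U grant])| = |{n1, n2, n3, n4, n5, n6, n7}| = 7.

7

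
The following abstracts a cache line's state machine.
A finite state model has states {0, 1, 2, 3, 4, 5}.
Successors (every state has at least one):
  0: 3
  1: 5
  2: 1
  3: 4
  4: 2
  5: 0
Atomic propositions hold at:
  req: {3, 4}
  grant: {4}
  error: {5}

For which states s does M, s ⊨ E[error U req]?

E[error U req]: least fixpoint, start Z0 = Sat(req) = {3, 4}, add states in Sat(error) with some successor in Z. Already a fixed point.
Sat(E[error U req]) = {3, 4}

{3, 4}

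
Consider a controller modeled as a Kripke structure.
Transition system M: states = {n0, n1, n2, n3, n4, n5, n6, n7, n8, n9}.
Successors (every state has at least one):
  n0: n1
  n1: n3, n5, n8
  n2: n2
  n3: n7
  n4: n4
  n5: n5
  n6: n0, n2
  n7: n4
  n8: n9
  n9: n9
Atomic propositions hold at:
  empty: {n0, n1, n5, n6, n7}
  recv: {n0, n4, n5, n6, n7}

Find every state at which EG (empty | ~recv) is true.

{n0, n1, n2, n5, n6, n8, n9}

Sat(~recv) = {n1, n2, n3, n8, n9}
Sat(empty | ~recv) = {n0, n1, n2, n3, n5, n6, n7, n8, n9}
EG (empty | ~recv): greatest fixpoint, start Z0 = {n0, n1, n2, n3, n5, n6, n7, n8, n9}, keep only states in Sat with some successor in Z. Z1 = {n0, n1, n2, n3, n5, n6, n8, n9}; Z2 = {n0, n1, n2, n5, n6, n8, n9}; fixed.
Sat(EG (empty | ~recv)) = {n0, n1, n2, n5, n6, n8, n9}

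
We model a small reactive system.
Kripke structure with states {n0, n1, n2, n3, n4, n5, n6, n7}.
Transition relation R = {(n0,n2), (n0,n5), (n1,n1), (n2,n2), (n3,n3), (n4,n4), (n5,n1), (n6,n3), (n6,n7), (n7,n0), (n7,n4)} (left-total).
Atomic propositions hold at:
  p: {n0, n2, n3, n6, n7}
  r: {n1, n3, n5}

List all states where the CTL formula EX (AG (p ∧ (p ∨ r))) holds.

Sat(p ∨ r) = {n0, n1, n2, n3, n5, n6, n7}
Sat(p ∧ (p ∨ r)) = {n0, n2, n3, n6, n7}
AG (p ∧ (p ∨ r)): greatest fixpoint, start Z0 = {n0, n2, n3, n6, n7}, keep only states in Sat with every successor in Z. Z1 = {n2, n3, n6}; Z2 = {n2, n3}; fixed.
Sat(AG (p ∧ (p ∨ r))) = {n2, n3}
Sat(EX (AG (p ∧ (p ∨ r)))) = {s : some successor in {n2, n3}} = {n0, n2, n3, n6}

{n0, n2, n3, n6}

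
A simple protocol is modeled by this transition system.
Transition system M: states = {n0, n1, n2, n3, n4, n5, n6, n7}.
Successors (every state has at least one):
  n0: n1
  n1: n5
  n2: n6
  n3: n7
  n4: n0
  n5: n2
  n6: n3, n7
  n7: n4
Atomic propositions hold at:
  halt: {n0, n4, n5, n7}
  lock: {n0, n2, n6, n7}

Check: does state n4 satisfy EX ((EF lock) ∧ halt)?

Yes

EF lock: least fixpoint, start Z0 = {n0, n2, n6, n7}, add states with some successor in Z. Z1 = {n0, n2, n3, n4, n5, n6, n7}; Z2 = {n0, n1, n2, n3, n4, n5, n6, n7}; fixed.
Sat(EF lock) = {n0, n1, n2, n3, n4, n5, n6, n7}
Sat((EF lock) ∧ halt) = {n0, n4, n5, n7}
Sat(EX ((EF lock) ∧ halt)) = {s : some successor in {n0, n4, n5, n7}} = {n1, n3, n4, n6, n7}
n4 ∈ Sat(EX ((EF lock) ∧ halt)) = {n1, n3, n4, n6, n7}, so the formula holds at n4.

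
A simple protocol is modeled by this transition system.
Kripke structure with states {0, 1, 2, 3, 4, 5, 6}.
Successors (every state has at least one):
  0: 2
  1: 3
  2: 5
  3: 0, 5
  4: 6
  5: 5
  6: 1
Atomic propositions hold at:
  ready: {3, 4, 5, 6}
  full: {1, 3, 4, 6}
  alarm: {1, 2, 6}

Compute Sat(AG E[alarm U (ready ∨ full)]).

Sat(ready ∨ full) = {1, 3, 4, 5, 6}
E[alarm U (ready ∨ full)]: least fixpoint, start Z0 = Sat((ready ∨ full)) = {1, 3, 4, 5, 6}, add states in Sat(alarm) with some successor in Z. Z1 = {1, 2, 3, 4, 5, 6}; fixed.
Sat(E[alarm U (ready ∨ full)]) = {1, 2, 3, 4, 5, 6}
AG E[alarm U (ready ∨ full)]: greatest fixpoint, start Z0 = {1, 2, 3, 4, 5, 6}, keep only states in Sat with every successor in Z. Z1 = {1, 2, 4, 5, 6}; Z2 = {2, 4, 5, 6}; Z3 = {2, 4, 5}; Z4 = {2, 5}; fixed.
Sat(AG E[alarm U (ready ∨ full)]) = {2, 5}

{2, 5}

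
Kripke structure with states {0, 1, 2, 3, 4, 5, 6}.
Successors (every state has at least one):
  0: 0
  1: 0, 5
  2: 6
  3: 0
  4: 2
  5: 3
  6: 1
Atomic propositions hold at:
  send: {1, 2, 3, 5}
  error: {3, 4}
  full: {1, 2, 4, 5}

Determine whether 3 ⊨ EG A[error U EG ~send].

Sat(~send) = {0, 4, 6}
EG ~send: greatest fixpoint, start Z0 = {0, 4, 6}, keep only states in Sat with some successor in Z. Z1 = {0}; fixed.
Sat(EG ~send) = {0}
A[error U EG ~send]: least fixpoint, start Z0 = Sat(EG ~send) = {0}, add states in Sat(error) with every successor in Z. Z1 = {0, 3}; fixed.
Sat(A[error U EG ~send]) = {0, 3}
EG A[error U EG ~send]: greatest fixpoint, start Z0 = {0, 3}, keep only states in Sat with some successor in Z. Already a fixed point.
Sat(EG A[error U EG ~send]) = {0, 3}
3 ∈ Sat(EG A[error U EG ~send]) = {0, 3}, so the formula holds at 3.

Yes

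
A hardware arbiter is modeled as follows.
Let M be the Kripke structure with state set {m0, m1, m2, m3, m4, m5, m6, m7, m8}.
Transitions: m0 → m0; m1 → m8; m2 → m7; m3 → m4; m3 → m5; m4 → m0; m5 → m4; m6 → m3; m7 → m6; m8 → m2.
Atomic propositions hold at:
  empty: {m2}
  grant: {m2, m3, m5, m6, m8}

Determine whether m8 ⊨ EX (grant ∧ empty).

Sat(grant ∧ empty) = {m2}
Sat(EX (grant ∧ empty)) = {s : some successor in {m2}} = {m8}
m8 ∈ Sat(EX (grant ∧ empty)) = {m8}, so the formula holds at m8.

Yes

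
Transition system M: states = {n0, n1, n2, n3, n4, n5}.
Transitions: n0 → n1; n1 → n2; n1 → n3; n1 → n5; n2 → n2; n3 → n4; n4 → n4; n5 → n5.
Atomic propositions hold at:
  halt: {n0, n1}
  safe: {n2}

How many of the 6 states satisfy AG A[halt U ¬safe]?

Sat(¬safe) = {n0, n1, n3, n4, n5}
A[halt U ¬safe]: least fixpoint, start Z0 = Sat(¬safe) = {n0, n1, n3, n4, n5}, add states in Sat(halt) with every successor in Z. Already a fixed point.
Sat(A[halt U ¬safe]) = {n0, n1, n3, n4, n5}
AG A[halt U ¬safe]: greatest fixpoint, start Z0 = {n0, n1, n3, n4, n5}, keep only states in Sat with every successor in Z. Z1 = {n0, n3, n4, n5}; Z2 = {n3, n4, n5}; fixed.
Sat(AG A[halt U ¬safe]) = {n3, n4, n5}
|Sat(AG A[halt U ¬safe])| = |{n3, n4, n5}| = 3.

3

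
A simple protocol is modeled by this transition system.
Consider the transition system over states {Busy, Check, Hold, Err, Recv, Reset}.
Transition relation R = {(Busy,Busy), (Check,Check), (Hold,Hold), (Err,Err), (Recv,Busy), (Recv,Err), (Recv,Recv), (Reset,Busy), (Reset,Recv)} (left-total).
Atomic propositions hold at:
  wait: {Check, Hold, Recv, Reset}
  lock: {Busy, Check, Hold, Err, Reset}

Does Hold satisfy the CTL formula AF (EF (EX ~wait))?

No

Sat(~wait) = {Busy, Err}
Sat(EX ~wait) = {s : some successor in {Busy, Err}} = {Busy, Err, Recv, Reset}
EF (EX ~wait): least fixpoint, start Z0 = {Busy, Err, Recv, Reset}, add states with some successor in Z. Already a fixed point.
Sat(EF (EX ~wait)) = {Busy, Err, Recv, Reset}
AF (EF (EX ~wait)): least fixpoint, start Z0 = {Busy, Err, Recv, Reset}, add states with every successor in Z. Already a fixed point.
Sat(AF (EF (EX ~wait))) = {Busy, Err, Recv, Reset}
Hold ∉ Sat(AF (EF (EX ~wait))) = {Busy, Err, Recv, Reset}, so the formula does not hold at Hold.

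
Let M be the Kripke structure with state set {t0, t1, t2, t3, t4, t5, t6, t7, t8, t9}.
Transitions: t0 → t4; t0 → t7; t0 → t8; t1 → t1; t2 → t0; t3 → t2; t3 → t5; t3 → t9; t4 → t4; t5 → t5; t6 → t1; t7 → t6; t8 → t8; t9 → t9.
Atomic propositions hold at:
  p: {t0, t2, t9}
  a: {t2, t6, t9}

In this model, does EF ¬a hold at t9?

No

Sat(¬a) = {t0, t1, t3, t4, t5, t7, t8}
EF ¬a: least fixpoint, start Z0 = {t0, t1, t3, t4, t5, t7, t8}, add states with some successor in Z. Z1 = {t0, t1, t2, t3, t4, t5, t6, t7, t8}; fixed.
Sat(EF ¬a) = {t0, t1, t2, t3, t4, t5, t6, t7, t8}
t9 ∉ Sat(EF ¬a) = {t0, t1, t2, t3, t4, t5, t6, t7, t8}, so the formula does not hold at t9.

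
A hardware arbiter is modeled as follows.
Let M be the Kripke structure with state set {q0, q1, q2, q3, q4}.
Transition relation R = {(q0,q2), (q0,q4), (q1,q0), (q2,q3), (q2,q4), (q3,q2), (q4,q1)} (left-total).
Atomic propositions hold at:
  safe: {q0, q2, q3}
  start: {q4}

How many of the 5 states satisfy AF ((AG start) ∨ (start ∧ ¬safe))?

1

AG start: greatest fixpoint, start Z0 = {q4}, keep only states in Sat with every successor in Z. Z1 = ∅; fixed.
Sat(AG start) = ∅
Sat(¬safe) = {q1, q4}
Sat(start ∧ ¬safe) = {q4}
Sat((AG start) ∨ (start ∧ ¬safe)) = {q4}
AF ((AG start) ∨ (start ∧ ¬safe)): least fixpoint, start Z0 = {q4}, add states with every successor in Z. Already a fixed point.
Sat(AF ((AG start) ∨ (start ∧ ¬safe))) = {q4}
|Sat(AF ((AG start) ∨ (start ∧ ¬safe)))| = |{q4}| = 1.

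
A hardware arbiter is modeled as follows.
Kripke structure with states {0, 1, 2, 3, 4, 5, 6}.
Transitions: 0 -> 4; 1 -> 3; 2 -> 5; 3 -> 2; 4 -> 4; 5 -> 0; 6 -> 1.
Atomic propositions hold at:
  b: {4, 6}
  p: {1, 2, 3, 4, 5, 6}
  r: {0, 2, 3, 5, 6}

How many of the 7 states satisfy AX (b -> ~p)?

Sat(~p) = {0}
Sat(b -> ~p) = {0, 1, 2, 3, 5}
Sat(AX (b -> ~p)) = {s : every successor in {0, 1, 2, 3, 5}} = {1, 2, 3, 5, 6}
|Sat(AX (b -> ~p))| = |{1, 2, 3, 5, 6}| = 5.

5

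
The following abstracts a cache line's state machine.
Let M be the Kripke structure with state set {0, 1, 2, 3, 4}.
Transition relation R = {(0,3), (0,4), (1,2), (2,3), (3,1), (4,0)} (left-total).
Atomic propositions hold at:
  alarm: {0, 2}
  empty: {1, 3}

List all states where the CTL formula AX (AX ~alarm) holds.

{1, 2, 4}

Sat(~alarm) = {1, 3, 4}
Sat(AX ~alarm) = {s : every successor in {1, 3, 4}} = {0, 2, 3}
Sat(AX (AX ~alarm)) = {s : every successor in {0, 2, 3}} = {1, 2, 4}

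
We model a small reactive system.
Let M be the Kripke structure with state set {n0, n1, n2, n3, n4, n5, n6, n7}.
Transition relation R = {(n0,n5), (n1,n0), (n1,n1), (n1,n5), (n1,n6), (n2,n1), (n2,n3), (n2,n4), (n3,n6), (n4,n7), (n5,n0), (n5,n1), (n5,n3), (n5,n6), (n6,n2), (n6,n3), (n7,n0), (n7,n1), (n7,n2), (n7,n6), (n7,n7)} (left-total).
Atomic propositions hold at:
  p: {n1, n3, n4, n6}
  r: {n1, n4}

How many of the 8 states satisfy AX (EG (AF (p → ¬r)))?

Sat(¬r) = {n0, n2, n3, n5, n6, n7}
Sat(p → ¬r) = {n0, n2, n3, n5, n6, n7}
AF (p → ¬r): least fixpoint, start Z0 = {n0, n2, n3, n5, n6, n7}, add states with every successor in Z. Z1 = {n0, n2, n3, n4, n5, n6, n7}; fixed.
Sat(AF (p → ¬r)) = {n0, n2, n3, n4, n5, n6, n7}
EG (AF (p → ¬r)): greatest fixpoint, start Z0 = {n0, n2, n3, n4, n5, n6, n7}, keep only states in Sat with some successor in Z. Already a fixed point.
Sat(EG (AF (p → ¬r))) = {n0, n2, n3, n4, n5, n6, n7}
Sat(AX (EG (AF (p → ¬r)))) = {s : every successor in {n0, n2, n3, n4, n5, n6, n7}} = {n0, n3, n4, n6}
|Sat(AX (EG (AF (p → ¬r))))| = |{n0, n3, n4, n6}| = 4.

4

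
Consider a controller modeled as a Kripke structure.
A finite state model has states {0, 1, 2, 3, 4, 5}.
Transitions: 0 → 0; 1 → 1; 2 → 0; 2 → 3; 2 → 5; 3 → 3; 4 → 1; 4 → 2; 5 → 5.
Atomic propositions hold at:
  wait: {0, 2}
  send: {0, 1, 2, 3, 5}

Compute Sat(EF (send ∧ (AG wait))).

{0, 2, 4}

AG wait: greatest fixpoint, start Z0 = {0, 2}, keep only states in Sat with every successor in Z. Z1 = {0}; fixed.
Sat(AG wait) = {0}
Sat(send ∧ (AG wait)) = {0}
EF (send ∧ (AG wait)): least fixpoint, start Z0 = {0}, add states with some successor in Z. Z1 = {0, 2}; Z2 = {0, 2, 4}; fixed.
Sat(EF (send ∧ (AG wait))) = {0, 2, 4}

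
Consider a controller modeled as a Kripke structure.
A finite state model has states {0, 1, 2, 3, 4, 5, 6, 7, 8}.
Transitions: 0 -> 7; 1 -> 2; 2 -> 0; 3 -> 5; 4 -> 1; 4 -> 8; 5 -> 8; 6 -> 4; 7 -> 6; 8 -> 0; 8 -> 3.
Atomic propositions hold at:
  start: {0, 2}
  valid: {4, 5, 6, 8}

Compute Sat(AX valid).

{3, 5, 6, 7}

Sat(AX valid) = {s : every successor in {4, 5, 6, 8}} = {3, 5, 6, 7}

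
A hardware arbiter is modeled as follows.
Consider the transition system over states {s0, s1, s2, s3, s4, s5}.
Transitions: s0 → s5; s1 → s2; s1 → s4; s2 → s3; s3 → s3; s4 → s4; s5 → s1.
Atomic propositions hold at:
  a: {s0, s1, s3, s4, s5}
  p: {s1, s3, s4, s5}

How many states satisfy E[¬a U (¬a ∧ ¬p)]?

Sat(¬a) = {s2}
Sat(¬p) = {s0, s2}
Sat(¬a ∧ ¬p) = {s2}
E[¬a U (¬a ∧ ¬p)]: least fixpoint, start Z0 = Sat((¬a ∧ ¬p)) = {s2}, add states in Sat(¬a) with some successor in Z. Already a fixed point.
Sat(E[¬a U (¬a ∧ ¬p)]) = {s2}
|Sat(E[¬a U (¬a ∧ ¬p)])| = |{s2}| = 1.

1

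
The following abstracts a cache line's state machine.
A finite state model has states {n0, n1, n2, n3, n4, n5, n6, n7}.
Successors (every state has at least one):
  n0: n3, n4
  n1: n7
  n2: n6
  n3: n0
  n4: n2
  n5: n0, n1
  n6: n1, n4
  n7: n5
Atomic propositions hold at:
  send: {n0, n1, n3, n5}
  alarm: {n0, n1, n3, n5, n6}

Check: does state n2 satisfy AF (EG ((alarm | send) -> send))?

No

Sat(alarm | send) = {n0, n1, n3, n5, n6}
Sat((alarm | send) -> send) = {n0, n1, n2, n3, n4, n5, n7}
EG ((alarm | send) -> send): greatest fixpoint, start Z0 = {n0, n1, n2, n3, n4, n5, n7}, keep only states in Sat with some successor in Z. Z1 = {n0, n1, n3, n4, n5, n7}; Z2 = {n0, n1, n3, n5, n7}; fixed.
Sat(EG ((alarm | send) -> send)) = {n0, n1, n3, n5, n7}
AF (EG ((alarm | send) -> send)): least fixpoint, start Z0 = {n0, n1, n3, n5, n7}, add states with every successor in Z. Already a fixed point.
Sat(AF (EG ((alarm | send) -> send))) = {n0, n1, n3, n5, n7}
n2 ∉ Sat(AF (EG ((alarm | send) -> send))) = {n0, n1, n3, n5, n7}, so the formula does not hold at n2.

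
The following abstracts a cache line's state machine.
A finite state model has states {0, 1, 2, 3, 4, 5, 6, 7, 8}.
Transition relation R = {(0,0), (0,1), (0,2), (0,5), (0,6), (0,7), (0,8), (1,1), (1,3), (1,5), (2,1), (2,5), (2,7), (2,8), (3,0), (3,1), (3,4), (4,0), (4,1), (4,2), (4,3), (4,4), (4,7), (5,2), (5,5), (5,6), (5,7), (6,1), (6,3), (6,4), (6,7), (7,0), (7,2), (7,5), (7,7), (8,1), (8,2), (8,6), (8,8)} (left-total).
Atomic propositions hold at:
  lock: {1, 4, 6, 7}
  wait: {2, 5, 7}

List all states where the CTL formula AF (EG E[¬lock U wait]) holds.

{0, 2, 3, 5, 7, 8}

Sat(¬lock) = {0, 2, 3, 5, 8}
E[¬lock U wait]: least fixpoint, start Z0 = Sat(wait) = {2, 5, 7}, add states in Sat(¬lock) with some successor in Z. Z1 = {0, 2, 5, 7, 8}; Z2 = {0, 2, 3, 5, 7, 8}; fixed.
Sat(E[¬lock U wait]) = {0, 2, 3, 5, 7, 8}
EG E[¬lock U wait]: greatest fixpoint, start Z0 = {0, 2, 3, 5, 7, 8}, keep only states in Sat with some successor in Z. Already a fixed point.
Sat(EG E[¬lock U wait]) = {0, 2, 3, 5, 7, 8}
AF (EG E[¬lock U wait]): least fixpoint, start Z0 = {0, 2, 3, 5, 7, 8}, add states with every successor in Z. Already a fixed point.
Sat(AF (EG E[¬lock U wait])) = {0, 2, 3, 5, 7, 8}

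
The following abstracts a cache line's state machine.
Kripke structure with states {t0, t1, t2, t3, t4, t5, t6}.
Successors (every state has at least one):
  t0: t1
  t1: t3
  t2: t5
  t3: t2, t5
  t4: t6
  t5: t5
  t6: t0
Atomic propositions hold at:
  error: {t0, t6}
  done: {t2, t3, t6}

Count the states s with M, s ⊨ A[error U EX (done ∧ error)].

1

Sat(done ∧ error) = {t6}
Sat(EX (done ∧ error)) = {s : some successor in {t6}} = {t4}
A[error U EX (done ∧ error)]: least fixpoint, start Z0 = Sat(EX (done ∧ error)) = {t4}, add states in Sat(error) with every successor in Z. Already a fixed point.
Sat(A[error U EX (done ∧ error)]) = {t4}
|Sat(A[error U EX (done ∧ error)])| = |{t4}| = 1.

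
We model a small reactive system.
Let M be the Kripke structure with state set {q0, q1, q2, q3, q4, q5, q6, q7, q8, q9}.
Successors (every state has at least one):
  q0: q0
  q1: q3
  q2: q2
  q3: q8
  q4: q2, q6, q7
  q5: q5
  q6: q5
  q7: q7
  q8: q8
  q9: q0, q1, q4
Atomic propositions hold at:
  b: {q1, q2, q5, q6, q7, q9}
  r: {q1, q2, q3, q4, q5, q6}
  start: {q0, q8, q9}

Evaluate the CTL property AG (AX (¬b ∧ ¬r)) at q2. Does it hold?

Sat(¬b) = {q0, q3, q4, q8}
Sat(¬r) = {q0, q7, q8, q9}
Sat(¬b ∧ ¬r) = {q0, q8}
Sat(AX (¬b ∧ ¬r)) = {s : every successor in {q0, q8}} = {q0, q3, q8}
AG (AX (¬b ∧ ¬r)): greatest fixpoint, start Z0 = {q0, q3, q8}, keep only states in Sat with every successor in Z. Already a fixed point.
Sat(AG (AX (¬b ∧ ¬r))) = {q0, q3, q8}
q2 ∉ Sat(AG (AX (¬b ∧ ¬r))) = {q0, q3, q8}, so the formula does not hold at q2.

No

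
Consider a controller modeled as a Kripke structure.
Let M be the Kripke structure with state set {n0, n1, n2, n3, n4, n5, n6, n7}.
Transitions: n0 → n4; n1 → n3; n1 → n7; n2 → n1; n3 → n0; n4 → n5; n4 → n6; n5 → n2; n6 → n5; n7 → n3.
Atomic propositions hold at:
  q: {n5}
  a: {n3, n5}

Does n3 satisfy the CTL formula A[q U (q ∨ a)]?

Sat(q ∨ a) = {n3, n5}
A[q U (q ∨ a)]: least fixpoint, start Z0 = Sat((q ∨ a)) = {n3, n5}, add states in Sat(q) with every successor in Z. Already a fixed point.
Sat(A[q U (q ∨ a)]) = {n3, n5}
n3 ∈ Sat(A[q U (q ∨ a)]) = {n3, n5}, so the formula holds at n3.

Yes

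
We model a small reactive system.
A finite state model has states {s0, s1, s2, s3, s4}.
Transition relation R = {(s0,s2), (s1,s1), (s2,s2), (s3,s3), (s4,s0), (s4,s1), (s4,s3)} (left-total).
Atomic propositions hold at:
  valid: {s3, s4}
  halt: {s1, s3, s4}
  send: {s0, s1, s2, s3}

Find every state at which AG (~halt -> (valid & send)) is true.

{s1, s3}

Sat(~halt) = {s0, s2}
Sat(valid & send) = {s3}
Sat(~halt -> (valid & send)) = {s1, s3, s4}
AG (~halt -> (valid & send)): greatest fixpoint, start Z0 = {s1, s3, s4}, keep only states in Sat with every successor in Z. Z1 = {s1, s3}; fixed.
Sat(AG (~halt -> (valid & send))) = {s1, s3}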